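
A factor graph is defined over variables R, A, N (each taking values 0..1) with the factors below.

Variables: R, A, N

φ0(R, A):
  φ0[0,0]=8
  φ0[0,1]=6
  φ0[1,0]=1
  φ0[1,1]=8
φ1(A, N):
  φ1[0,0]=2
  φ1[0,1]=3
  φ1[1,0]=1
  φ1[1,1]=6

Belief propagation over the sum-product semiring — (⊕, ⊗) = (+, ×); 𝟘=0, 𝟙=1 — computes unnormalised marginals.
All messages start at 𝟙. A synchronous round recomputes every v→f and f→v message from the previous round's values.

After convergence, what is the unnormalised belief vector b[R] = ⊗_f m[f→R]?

b[R] = [82, 61]

init: all messages = 𝟙 over 2 values
r1 m[φ0→R] = [14, 9]
r1 m[φ0→A] = [9, 14]
r1 m[φ1→A] = [5, 7]
r1 m[φ1→N] = [3, 9]
r1 m[R→φ0] = [1, 1]
r1 m[A→φ0] = [1, 1]
r1 m[A→φ1] = [1, 1]
r1 m[N→φ1] = [1, 1]
r2 m[φ0→R] = [14, 9]
r2 m[φ0→A] = [9, 14]
r2 m[φ1→A] = [5, 7]
r2 m[φ1→N] = [3, 9]
r2 m[R→φ0] = [1, 1]
r2 m[A→φ0] = [5, 7]
r2 m[A→φ1] = [9, 14]
r2 m[N→φ1] = [1, 1]
r3 m[φ0→R] = [82, 61]
r3 m[φ0→A] = [9, 14]
r3 m[φ1→A] = [5, 7]
r3 m[φ1→N] = [32, 111]
r3 m[R→φ0] = [1, 1]
r3 m[A→φ0] = [5, 7]
r3 m[A→φ1] = [9, 14]
r3 m[N→φ1] = [1, 1]
r4 m[φ0→R] = [82, 61]
r4 m[φ0→A] = [9, 14]
r4 m[φ1→A] = [5, 7]
r4 m[φ1→N] = [32, 111]
r4 m[R→φ0] = [1, 1]
r4 m[A→φ0] = [5, 7]
r4 m[A→φ1] = [9, 14]
r4 m[N→φ1] = [1, 1]
fixed point reached at round 4
b[R] = ⊗ incoming = [82, 61]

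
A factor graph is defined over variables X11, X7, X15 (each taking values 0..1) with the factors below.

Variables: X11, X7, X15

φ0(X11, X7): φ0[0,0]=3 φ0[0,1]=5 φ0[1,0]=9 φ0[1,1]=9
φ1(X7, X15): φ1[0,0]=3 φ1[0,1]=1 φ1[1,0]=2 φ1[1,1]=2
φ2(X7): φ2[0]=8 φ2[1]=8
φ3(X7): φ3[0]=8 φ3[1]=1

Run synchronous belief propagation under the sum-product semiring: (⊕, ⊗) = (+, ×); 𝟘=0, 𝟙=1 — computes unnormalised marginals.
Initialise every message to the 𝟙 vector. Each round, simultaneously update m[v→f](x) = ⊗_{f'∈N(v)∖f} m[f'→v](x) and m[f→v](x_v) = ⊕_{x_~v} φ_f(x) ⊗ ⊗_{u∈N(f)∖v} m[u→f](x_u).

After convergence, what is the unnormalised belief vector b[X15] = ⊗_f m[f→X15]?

init: all messages = 𝟙 over 2 values
r1 m[φ0→X11] = [8, 18]
r1 m[φ0→X7] = [12, 14]
r1 m[φ1→X7] = [4, 4]
r1 m[φ1→X15] = [5, 3]
r1 m[φ2→X7] = [8, 8]
r1 m[φ3→X7] = [8, 1]
r1 m[X11→φ0] = [1, 1]
r1 m[X7→φ0] = [1, 1]
r1 m[X7→φ1] = [1, 1]
r1 m[X7→φ2] = [1, 1]
r1 m[X7→φ3] = [1, 1]
r1 m[X15→φ1] = [1, 1]
r2 m[φ0→X11] = [8, 18]
r2 m[φ0→X7] = [12, 14]
r2 m[φ1→X7] = [4, 4]
r2 m[φ1→X15] = [5, 3]
r2 m[φ2→X7] = [8, 8]
r2 m[φ3→X7] = [8, 1]
r2 m[X11→φ0] = [1, 1]
r2 m[X7→φ0] = [256, 32]
r2 m[X7→φ1] = [768, 112]
r2 m[X7→φ2] = [384, 56]
r2 m[X7→φ3] = [384, 448]
r2 m[X15→φ1] = [1, 1]
r3 m[φ0→X11] = [928, 2592]
r3 m[φ0→X7] = [12, 14]
r3 m[φ1→X7] = [4, 4]
r3 m[φ1→X15] = [2528, 992]
r3 m[φ2→X7] = [8, 8]
r3 m[φ3→X7] = [8, 1]
r3 m[X11→φ0] = [1, 1]
r3 m[X7→φ0] = [256, 32]
r3 m[X7→φ1] = [768, 112]
r3 m[X7→φ2] = [384, 56]
r3 m[X7→φ3] = [384, 448]
r3 m[X15→φ1] = [1, 1]
r4 m[φ0→X11] = [928, 2592]
r4 m[φ0→X7] = [12, 14]
r4 m[φ1→X7] = [4, 4]
r4 m[φ1→X15] = [2528, 992]
r4 m[φ2→X7] = [8, 8]
r4 m[φ3→X7] = [8, 1]
r4 m[X11→φ0] = [1, 1]
r4 m[X7→φ0] = [256, 32]
r4 m[X7→φ1] = [768, 112]
r4 m[X7→φ2] = [384, 56]
r4 m[X7→φ3] = [384, 448]
r4 m[X15→φ1] = [1, 1]
fixed point reached at round 4
b[X15] = ⊗ incoming = [2528, 992]

b[X15] = [2528, 992]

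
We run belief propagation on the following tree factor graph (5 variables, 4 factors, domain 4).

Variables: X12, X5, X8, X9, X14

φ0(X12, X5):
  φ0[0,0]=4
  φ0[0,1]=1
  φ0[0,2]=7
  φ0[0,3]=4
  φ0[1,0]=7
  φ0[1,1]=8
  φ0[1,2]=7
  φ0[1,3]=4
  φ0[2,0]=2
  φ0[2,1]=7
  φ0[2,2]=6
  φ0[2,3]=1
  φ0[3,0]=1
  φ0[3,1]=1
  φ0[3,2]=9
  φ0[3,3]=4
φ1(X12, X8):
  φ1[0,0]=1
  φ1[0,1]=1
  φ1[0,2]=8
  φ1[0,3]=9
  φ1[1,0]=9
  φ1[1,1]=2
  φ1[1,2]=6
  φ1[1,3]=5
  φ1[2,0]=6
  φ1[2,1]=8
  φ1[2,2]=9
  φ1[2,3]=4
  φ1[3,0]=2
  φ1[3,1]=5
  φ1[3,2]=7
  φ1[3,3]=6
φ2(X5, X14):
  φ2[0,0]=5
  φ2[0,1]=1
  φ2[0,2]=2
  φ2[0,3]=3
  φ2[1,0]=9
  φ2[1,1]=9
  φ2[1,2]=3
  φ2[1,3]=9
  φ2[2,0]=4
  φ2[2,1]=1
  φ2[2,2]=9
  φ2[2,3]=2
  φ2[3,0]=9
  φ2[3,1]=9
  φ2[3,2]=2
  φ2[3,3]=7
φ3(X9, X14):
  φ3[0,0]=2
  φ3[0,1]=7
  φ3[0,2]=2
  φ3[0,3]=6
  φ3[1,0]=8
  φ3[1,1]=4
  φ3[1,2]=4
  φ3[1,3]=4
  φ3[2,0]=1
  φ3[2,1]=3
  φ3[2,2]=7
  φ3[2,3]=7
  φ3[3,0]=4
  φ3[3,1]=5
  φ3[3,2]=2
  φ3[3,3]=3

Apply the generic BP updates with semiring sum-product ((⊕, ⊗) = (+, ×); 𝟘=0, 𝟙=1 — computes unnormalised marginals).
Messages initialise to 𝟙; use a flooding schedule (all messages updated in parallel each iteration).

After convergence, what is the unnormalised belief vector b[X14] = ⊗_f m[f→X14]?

b[X14] = [151665, 133152, 120345, 154060]

init: all messages = 𝟙 over 4 values
r1 m[φ0→X12] = [16, 26, 16, 15]
r1 m[φ0→X5] = [14, 17, 29, 13]
r1 m[φ1→X12] = [19, 22, 27, 20]
r1 m[φ1→X8] = [18, 16, 30, 24]
r1 m[φ2→X5] = [11, 30, 16, 27]
r1 m[φ2→X14] = [27, 20, 16, 21]
r1 m[φ3→X9] = [17, 20, 18, 14]
r1 m[φ3→X14] = [15, 19, 15, 20]
r1 m[X12→φ0] = [1, 1, 1, 1]
r1 m[X12→φ1] = [1, 1, 1, 1]
r1 m[X5→φ0] = [1, 1, 1, 1]
r1 m[X5→φ2] = [1, 1, 1, 1]
r1 m[X8→φ1] = [1, 1, 1, 1]
r1 m[X9→φ3] = [1, 1, 1, 1]
r1 m[X14→φ2] = [1, 1, 1, 1]
r1 m[X14→φ3] = [1, 1, 1, 1]
r2 m[φ0→X12] = [16, 26, 16, 15]
r2 m[φ0→X5] = [14, 17, 29, 13]
r2 m[φ1→X12] = [19, 22, 27, 20]
r2 m[φ1→X8] = [18, 16, 30, 24]
r2 m[φ2→X5] = [11, 30, 16, 27]
r2 m[φ2→X14] = [27, 20, 16, 21]
r2 m[φ3→X9] = [17, 20, 18, 14]
r2 m[φ3→X14] = [15, 19, 15, 20]
r2 m[X12→φ0] = [19, 22, 27, 20]
r2 m[X12→φ1] = [16, 26, 16, 15]
r2 m[X5→φ0] = [11, 30, 16, 27]
r2 m[X5→φ2] = [14, 17, 29, 13]
r2 m[X8→φ1] = [1, 1, 1, 1]
r2 m[X9→φ3] = [1, 1, 1, 1]
r2 m[X14→φ2] = [15, 19, 15, 20]
r2 m[X14→φ3] = [27, 20, 16, 21]
r3 m[φ0→X12] = [294, 537, 355, 293]
r3 m[φ0→X5] = [304, 404, 629, 271]
r3 m[φ1→X12] = [19, 22, 27, 20]
r3 m[φ1→X8] = [376, 271, 533, 428]
r3 m[φ2→X5] = [184, 531, 254, 476]
r3 m[φ2→X14] = [456, 313, 366, 344]
r3 m[φ3→X9] = [352, 444, 346, 303]
r3 m[φ3→X14] = [15, 19, 15, 20]
r3 m[X12→φ0] = [19, 22, 27, 20]
r3 m[X12→φ1] = [16, 26, 16, 15]
r3 m[X5→φ0] = [11, 30, 16, 27]
r3 m[X5→φ2] = [14, 17, 29, 13]
r3 m[X8→φ1] = [1, 1, 1, 1]
r3 m[X9→φ3] = [1, 1, 1, 1]
r3 m[X14→φ2] = [15, 19, 15, 20]
r3 m[X14→φ3] = [27, 20, 16, 21]
r4 m[φ0→X12] = [294, 537, 355, 293]
r4 m[φ0→X5] = [304, 404, 629, 271]
r4 m[φ1→X12] = [19, 22, 27, 20]
r4 m[φ1→X8] = [376, 271, 533, 428]
r4 m[φ2→X5] = [184, 531, 254, 476]
r4 m[φ2→X14] = [456, 313, 366, 344]
r4 m[φ3→X9] = [352, 444, 346, 303]
r4 m[φ3→X14] = [15, 19, 15, 20]
r4 m[X12→φ0] = [19, 22, 27, 20]
r4 m[X12→φ1] = [294, 537, 355, 293]
r4 m[X5→φ0] = [184, 531, 254, 476]
r4 m[X5→φ2] = [304, 404, 629, 271]
r4 m[X8→φ1] = [1, 1, 1, 1]
r4 m[X9→φ3] = [1, 1, 1, 1]
r4 m[X14→φ2] = [15, 19, 15, 20]
r4 m[X14→φ3] = [456, 313, 366, 344]
r5 m[φ0→X12] = [4949, 9218, 6085, 4905]
r5 m[φ0→X5] = [304, 404, 629, 271]
r5 m[φ1→X12] = [19, 22, 27, 20]
r5 m[φ1→X8] = [7843, 5673, 10820, 8509]
r5 m[φ2→X5] = [184, 531, 254, 476]
r5 m[φ2→X14] = [10111, 7008, 8023, 7703]
r5 m[φ3→X9] = [5899, 7740, 6365, 5153]
r5 m[φ3→X14] = [15, 19, 15, 20]
r5 m[X12→φ0] = [19, 22, 27, 20]
r5 m[X12→φ1] = [294, 537, 355, 293]
r5 m[X5→φ0] = [184, 531, 254, 476]
r5 m[X5→φ2] = [304, 404, 629, 271]
r5 m[X8→φ1] = [1, 1, 1, 1]
r5 m[X9→φ3] = [1, 1, 1, 1]
r5 m[X14→φ2] = [15, 19, 15, 20]
r5 m[X14→φ3] = [456, 313, 366, 344]
r6 m[φ0→X12] = [4949, 9218, 6085, 4905]
r6 m[φ0→X5] = [304, 404, 629, 271]
r6 m[φ1→X12] = [19, 22, 27, 20]
r6 m[φ1→X8] = [7843, 5673, 10820, 8509]
r6 m[φ2→X5] = [184, 531, 254, 476]
r6 m[φ2→X14] = [10111, 7008, 8023, 7703]
r6 m[φ3→X9] = [5899, 7740, 6365, 5153]
r6 m[φ3→X14] = [15, 19, 15, 20]
r6 m[X12→φ0] = [19, 22, 27, 20]
r6 m[X12→φ1] = [4949, 9218, 6085, 4905]
r6 m[X5→φ0] = [184, 531, 254, 476]
r6 m[X5→φ2] = [304, 404, 629, 271]
r6 m[X8→φ1] = [1, 1, 1, 1]
r6 m[X9→φ3] = [1, 1, 1, 1]
r6 m[X14→φ2] = [15, 19, 15, 20]
r6 m[X14→φ3] = [10111, 7008, 8023, 7703]
r7 m[φ0→X12] = [4949, 9218, 6085, 4905]
r7 m[φ0→X5] = [304, 404, 629, 271]
r7 m[φ1→X12] = [19, 22, 27, 20]
r7 m[φ1→X8] = [134231, 96590, 184000, 144401]
r7 m[φ2→X5] = [184, 531, 254, 476]
r7 m[φ2→X14] = [10111, 7008, 8023, 7703]
r7 m[φ3→X9] = [131542, 171824, 141217, 114639]
r7 m[φ3→X14] = [15, 19, 15, 20]
r7 m[X12→φ0] = [19, 22, 27, 20]
r7 m[X12→φ1] = [4949, 9218, 6085, 4905]
r7 m[X5→φ0] = [184, 531, 254, 476]
r7 m[X5→φ2] = [304, 404, 629, 271]
r7 m[X8→φ1] = [1, 1, 1, 1]
r7 m[X9→φ3] = [1, 1, 1, 1]
r7 m[X14→φ2] = [15, 19, 15, 20]
r7 m[X14→φ3] = [10111, 7008, 8023, 7703]
r8 m[φ0→X12] = [4949, 9218, 6085, 4905]
r8 m[φ0→X5] = [304, 404, 629, 271]
r8 m[φ1→X12] = [19, 22, 27, 20]
r8 m[φ1→X8] = [134231, 96590, 184000, 144401]
r8 m[φ2→X5] = [184, 531, 254, 476]
r8 m[φ2→X14] = [10111, 7008, 8023, 7703]
r8 m[φ3→X9] = [131542, 171824, 141217, 114639]
r8 m[φ3→X14] = [15, 19, 15, 20]
r8 m[X12→φ0] = [19, 22, 27, 20]
r8 m[X12→φ1] = [4949, 9218, 6085, 4905]
r8 m[X5→φ0] = [184, 531, 254, 476]
r8 m[X5→φ2] = [304, 404, 629, 271]
r8 m[X8→φ1] = [1, 1, 1, 1]
r8 m[X9→φ3] = [1, 1, 1, 1]
r8 m[X14→φ2] = [15, 19, 15, 20]
r8 m[X14→φ3] = [10111, 7008, 8023, 7703]
fixed point reached at round 8
b[X14] = ⊗ incoming = [151665, 133152, 120345, 154060]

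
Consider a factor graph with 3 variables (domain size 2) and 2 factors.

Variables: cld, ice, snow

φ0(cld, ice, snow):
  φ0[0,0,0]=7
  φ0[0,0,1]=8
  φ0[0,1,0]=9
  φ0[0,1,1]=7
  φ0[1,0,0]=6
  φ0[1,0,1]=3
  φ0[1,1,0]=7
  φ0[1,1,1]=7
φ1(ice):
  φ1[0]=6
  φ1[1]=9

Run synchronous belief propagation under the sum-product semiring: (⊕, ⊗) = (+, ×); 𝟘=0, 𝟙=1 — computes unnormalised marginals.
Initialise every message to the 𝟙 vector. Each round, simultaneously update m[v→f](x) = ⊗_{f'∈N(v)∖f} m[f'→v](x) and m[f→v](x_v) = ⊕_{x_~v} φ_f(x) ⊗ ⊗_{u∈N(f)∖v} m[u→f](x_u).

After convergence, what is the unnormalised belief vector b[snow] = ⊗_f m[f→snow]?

b[snow] = [222, 192]

init: all messages = 𝟙 over 2 values
r1 m[φ0→cld] = [31, 23]
r1 m[φ0→ice] = [24, 30]
r1 m[φ0→snow] = [29, 25]
r1 m[φ1→ice] = [6, 9]
r1 m[cld→φ0] = [1, 1]
r1 m[ice→φ0] = [1, 1]
r1 m[ice→φ1] = [1, 1]
r1 m[snow→φ0] = [1, 1]
r2 m[φ0→cld] = [31, 23]
r2 m[φ0→ice] = [24, 30]
r2 m[φ0→snow] = [29, 25]
r2 m[φ1→ice] = [6, 9]
r2 m[cld→φ0] = [1, 1]
r2 m[ice→φ0] = [6, 9]
r2 m[ice→φ1] = [24, 30]
r2 m[snow→φ0] = [1, 1]
r3 m[φ0→cld] = [234, 180]
r3 m[φ0→ice] = [24, 30]
r3 m[φ0→snow] = [222, 192]
r3 m[φ1→ice] = [6, 9]
r3 m[cld→φ0] = [1, 1]
r3 m[ice→φ0] = [6, 9]
r3 m[ice→φ1] = [24, 30]
r3 m[snow→φ0] = [1, 1]
r4 m[φ0→cld] = [234, 180]
r4 m[φ0→ice] = [24, 30]
r4 m[φ0→snow] = [222, 192]
r4 m[φ1→ice] = [6, 9]
r4 m[cld→φ0] = [1, 1]
r4 m[ice→φ0] = [6, 9]
r4 m[ice→φ1] = [24, 30]
r4 m[snow→φ0] = [1, 1]
fixed point reached at round 4
b[snow] = ⊗ incoming = [222, 192]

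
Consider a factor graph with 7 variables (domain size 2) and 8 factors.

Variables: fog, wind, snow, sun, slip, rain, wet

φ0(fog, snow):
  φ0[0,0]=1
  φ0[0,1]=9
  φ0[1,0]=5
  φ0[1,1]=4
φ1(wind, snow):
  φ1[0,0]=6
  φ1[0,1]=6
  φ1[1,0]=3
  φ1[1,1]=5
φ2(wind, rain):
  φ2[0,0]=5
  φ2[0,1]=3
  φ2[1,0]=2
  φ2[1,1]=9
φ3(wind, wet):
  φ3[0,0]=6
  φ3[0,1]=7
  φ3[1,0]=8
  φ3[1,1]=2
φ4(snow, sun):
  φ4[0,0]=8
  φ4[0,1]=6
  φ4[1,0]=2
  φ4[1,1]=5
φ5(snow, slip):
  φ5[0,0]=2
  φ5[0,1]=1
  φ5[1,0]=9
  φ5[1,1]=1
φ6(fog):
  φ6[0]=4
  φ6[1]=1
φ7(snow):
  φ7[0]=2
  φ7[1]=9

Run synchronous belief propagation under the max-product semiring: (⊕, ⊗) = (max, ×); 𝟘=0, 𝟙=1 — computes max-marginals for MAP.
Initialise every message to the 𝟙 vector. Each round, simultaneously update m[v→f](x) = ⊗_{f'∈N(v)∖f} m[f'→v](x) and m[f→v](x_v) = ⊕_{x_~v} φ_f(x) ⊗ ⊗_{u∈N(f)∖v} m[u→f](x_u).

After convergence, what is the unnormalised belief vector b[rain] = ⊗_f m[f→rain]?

b[rain] = [3061800, 5248800]

init: all messages = 𝟙 over 2 values
r1 m[φ0→fog] = [9, 5]
r1 m[φ0→snow] = [5, 9]
r1 m[φ1→wind] = [6, 5]
r1 m[φ1→snow] = [6, 6]
r1 m[φ2→wind] = [5, 9]
r1 m[φ2→rain] = [5, 9]
r1 m[φ3→wind] = [7, 8]
r1 m[φ3→wet] = [8, 7]
r1 m[φ4→snow] = [8, 5]
r1 m[φ4→sun] = [8, 6]
r1 m[φ5→snow] = [2, 9]
r1 m[φ5→slip] = [9, 1]
r1 m[φ6→fog] = [4, 1]
r1 m[φ7→snow] = [2, 9]
r1 m[fog→φ0] = [1, 1]
r1 m[fog→φ6] = [1, 1]
r1 m[wind→φ1] = [1, 1]
r1 m[wind→φ2] = [1, 1]
r1 m[wind→φ3] = [1, 1]
r1 m[snow→φ0] = [1, 1]
r1 m[snow→φ1] = [1, 1]
r1 m[snow→φ4] = [1, 1]
r1 m[snow→φ5] = [1, 1]
r1 m[snow→φ7] = [1, 1]
r1 m[sun→φ4] = [1, 1]
r1 m[slip→φ5] = [1, 1]
r1 m[rain→φ2] = [1, 1]
r1 m[wet→φ3] = [1, 1]
r2 m[φ0→fog] = [9, 5]
r2 m[φ0→snow] = [5, 9]
r2 m[φ1→wind] = [6, 5]
r2 m[φ1→snow] = [6, 6]
r2 m[φ2→wind] = [5, 9]
r2 m[φ2→rain] = [5, 9]
r2 m[φ3→wind] = [7, 8]
r2 m[φ3→wet] = [8, 7]
r2 m[φ4→snow] = [8, 5]
r2 m[φ4→sun] = [8, 6]
r2 m[φ5→snow] = [2, 9]
r2 m[φ5→slip] = [9, 1]
r2 m[φ6→fog] = [4, 1]
r2 m[φ7→snow] = [2, 9]
r2 m[fog→φ0] = [4, 1]
r2 m[fog→φ6] = [9, 5]
r2 m[wind→φ1] = [35, 72]
r2 m[wind→φ2] = [42, 40]
r2 m[wind→φ3] = [30, 45]
r2 m[snow→φ0] = [192, 2430]
r2 m[snow→φ1] = [160, 3645]
r2 m[snow→φ4] = [120, 4374]
r2 m[snow→φ5] = [480, 2430]
r2 m[snow→φ7] = [480, 2430]
r2 m[sun→φ4] = [1, 1]
r2 m[slip→φ5] = [1, 1]
r2 m[rain→φ2] = [1, 1]
r2 m[wet→φ3] = [1, 1]
r3 m[φ0→fog] = [21870, 9720]
r3 m[φ0→snow] = [5, 36]
r3 m[φ1→wind] = [21870, 18225]
r3 m[φ1→snow] = [216, 360]
r3 m[φ2→wind] = [5, 9]
r3 m[φ2→rain] = [210, 360]
r3 m[φ3→wind] = [7, 8]
r3 m[φ3→wet] = [360, 210]
r3 m[φ4→snow] = [8, 5]
r3 m[φ4→sun] = [8748, 21870]
r3 m[φ5→snow] = [2, 9]
r3 m[φ5→slip] = [21870, 2430]
r3 m[φ6→fog] = [4, 1]
r3 m[φ7→snow] = [2, 9]
r3 m[fog→φ0] = [4, 1]
r3 m[fog→φ6] = [9, 5]
r3 m[wind→φ1] = [35, 72]
r3 m[wind→φ2] = [42, 40]
r3 m[wind→φ3] = [30, 45]
r3 m[snow→φ0] = [192, 2430]
r3 m[snow→φ1] = [160, 3645]
r3 m[snow→φ4] = [120, 4374]
r3 m[snow→φ5] = [480, 2430]
r3 m[snow→φ7] = [480, 2430]
r3 m[sun→φ4] = [1, 1]
r3 m[slip→φ5] = [1, 1]
r3 m[rain→φ2] = [1, 1]
r3 m[wet→φ3] = [1, 1]
r4 m[φ0→fog] = [21870, 9720]
r4 m[φ0→snow] = [5, 36]
r4 m[φ1→wind] = [21870, 18225]
r4 m[φ1→snow] = [216, 360]
r4 m[φ2→wind] = [5, 9]
r4 m[φ2→rain] = [210, 360]
r4 m[φ3→wind] = [7, 8]
r4 m[φ3→wet] = [360, 210]
r4 m[φ4→snow] = [8, 5]
r4 m[φ4→sun] = [8748, 21870]
r4 m[φ5→snow] = [2, 9]
r4 m[φ5→slip] = [21870, 2430]
r4 m[φ6→fog] = [4, 1]
r4 m[φ7→snow] = [2, 9]
r4 m[fog→φ0] = [4, 1]
r4 m[fog→φ6] = [21870, 9720]
r4 m[wind→φ1] = [35, 72]
r4 m[wind→φ2] = [153090, 145800]
r4 m[wind→φ3] = [109350, 164025]
r4 m[snow→φ0] = [6912, 145800]
r4 m[snow→φ1] = [160, 14580]
r4 m[snow→φ4] = [4320, 1049760]
r4 m[snow→φ5] = [17280, 583200]
r4 m[snow→φ7] = [17280, 583200]
r4 m[sun→φ4] = [1, 1]
r4 m[slip→φ5] = [1, 1]
r4 m[rain→φ2] = [1, 1]
r4 m[wet→φ3] = [1, 1]
r5 m[φ0→fog] = [1312200, 583200]
r5 m[φ0→snow] = [5, 36]
r5 m[φ1→wind] = [87480, 72900]
r5 m[φ1→snow] = [216, 360]
r5 m[φ2→wind] = [5, 9]
r5 m[φ2→rain] = [765450, 1312200]
r5 m[φ3→wind] = [7, 8]
r5 m[φ3→wet] = [1312200, 765450]
r5 m[φ4→snow] = [8, 5]
r5 m[φ4→sun] = [2099520, 5248800]
r5 m[φ5→snow] = [2, 9]
r5 m[φ5→slip] = [5248800, 583200]
r5 m[φ6→fog] = [4, 1]
r5 m[φ7→snow] = [2, 9]
r5 m[fog→φ0] = [4, 1]
r5 m[fog→φ6] = [21870, 9720]
r5 m[wind→φ1] = [35, 72]
r5 m[wind→φ2] = [153090, 145800]
r5 m[wind→φ3] = [109350, 164025]
r5 m[snow→φ0] = [6912, 145800]
r5 m[snow→φ1] = [160, 14580]
r5 m[snow→φ4] = [4320, 1049760]
r5 m[snow→φ5] = [17280, 583200]
r5 m[snow→φ7] = [17280, 583200]
r5 m[sun→φ4] = [1, 1]
r5 m[slip→φ5] = [1, 1]
r5 m[rain→φ2] = [1, 1]
r5 m[wet→φ3] = [1, 1]
r6 m[φ0→fog] = [1312200, 583200]
r6 m[φ0→snow] = [5, 36]
r6 m[φ1→wind] = [87480, 72900]
r6 m[φ1→snow] = [216, 360]
r6 m[φ2→wind] = [5, 9]
r6 m[φ2→rain] = [765450, 1312200]
r6 m[φ3→wind] = [7, 8]
r6 m[φ3→wet] = [1312200, 765450]
r6 m[φ4→snow] = [8, 5]
r6 m[φ4→sun] = [2099520, 5248800]
r6 m[φ5→snow] = [2, 9]
r6 m[φ5→slip] = [5248800, 583200]
r6 m[φ6→fog] = [4, 1]
r6 m[φ7→snow] = [2, 9]
r6 m[fog→φ0] = [4, 1]
r6 m[fog→φ6] = [1312200, 583200]
r6 m[wind→φ1] = [35, 72]
r6 m[wind→φ2] = [612360, 583200]
r6 m[wind→φ3] = [437400, 656100]
r6 m[snow→φ0] = [6912, 145800]
r6 m[snow→φ1] = [160, 14580]
r6 m[snow→φ4] = [4320, 1049760]
r6 m[snow→φ5] = [17280, 583200]
r6 m[snow→φ7] = [17280, 583200]
r6 m[sun→φ4] = [1, 1]
r6 m[slip→φ5] = [1, 1]
r6 m[rain→φ2] = [1, 1]
r6 m[wet→φ3] = [1, 1]
r7 m[φ0→fog] = [1312200, 583200]
r7 m[φ0→snow] = [5, 36]
r7 m[φ1→wind] = [87480, 72900]
r7 m[φ1→snow] = [216, 360]
r7 m[φ2→wind] = [5, 9]
r7 m[φ2→rain] = [3061800, 5248800]
r7 m[φ3→wind] = [7, 8]
r7 m[φ3→wet] = [5248800, 3061800]
r7 m[φ4→snow] = [8, 5]
r7 m[φ4→sun] = [2099520, 5248800]
r7 m[φ5→snow] = [2, 9]
r7 m[φ5→slip] = [5248800, 583200]
r7 m[φ6→fog] = [4, 1]
r7 m[φ7→snow] = [2, 9]
r7 m[fog→φ0] = [4, 1]
r7 m[fog→φ6] = [1312200, 583200]
r7 m[wind→φ1] = [35, 72]
r7 m[wind→φ2] = [612360, 583200]
r7 m[wind→φ3] = [437400, 656100]
r7 m[snow→φ0] = [6912, 145800]
r7 m[snow→φ1] = [160, 14580]
r7 m[snow→φ4] = [4320, 1049760]
r7 m[snow→φ5] = [17280, 583200]
r7 m[snow→φ7] = [17280, 583200]
r7 m[sun→φ4] = [1, 1]
r7 m[slip→φ5] = [1, 1]
r7 m[rain→φ2] = [1, 1]
r7 m[wet→φ3] = [1, 1]
r8 m[φ0→fog] = [1312200, 583200]
r8 m[φ0→snow] = [5, 36]
r8 m[φ1→wind] = [87480, 72900]
r8 m[φ1→snow] = [216, 360]
r8 m[φ2→wind] = [5, 9]
r8 m[φ2→rain] = [3061800, 5248800]
r8 m[φ3→wind] = [7, 8]
r8 m[φ3→wet] = [5248800, 3061800]
r8 m[φ4→snow] = [8, 5]
r8 m[φ4→sun] = [2099520, 5248800]
r8 m[φ5→snow] = [2, 9]
r8 m[φ5→slip] = [5248800, 583200]
r8 m[φ6→fog] = [4, 1]
r8 m[φ7→snow] = [2, 9]
r8 m[fog→φ0] = [4, 1]
r8 m[fog→φ6] = [1312200, 583200]
r8 m[wind→φ1] = [35, 72]
r8 m[wind→φ2] = [612360, 583200]
r8 m[wind→φ3] = [437400, 656100]
r8 m[snow→φ0] = [6912, 145800]
r8 m[snow→φ1] = [160, 14580]
r8 m[snow→φ4] = [4320, 1049760]
r8 m[snow→φ5] = [17280, 583200]
r8 m[snow→φ7] = [17280, 583200]
r8 m[sun→φ4] = [1, 1]
r8 m[slip→φ5] = [1, 1]
r8 m[rain→φ2] = [1, 1]
r8 m[wet→φ3] = [1, 1]
fixed point reached at round 8
b[rain] = ⊗ incoming = [3061800, 5248800]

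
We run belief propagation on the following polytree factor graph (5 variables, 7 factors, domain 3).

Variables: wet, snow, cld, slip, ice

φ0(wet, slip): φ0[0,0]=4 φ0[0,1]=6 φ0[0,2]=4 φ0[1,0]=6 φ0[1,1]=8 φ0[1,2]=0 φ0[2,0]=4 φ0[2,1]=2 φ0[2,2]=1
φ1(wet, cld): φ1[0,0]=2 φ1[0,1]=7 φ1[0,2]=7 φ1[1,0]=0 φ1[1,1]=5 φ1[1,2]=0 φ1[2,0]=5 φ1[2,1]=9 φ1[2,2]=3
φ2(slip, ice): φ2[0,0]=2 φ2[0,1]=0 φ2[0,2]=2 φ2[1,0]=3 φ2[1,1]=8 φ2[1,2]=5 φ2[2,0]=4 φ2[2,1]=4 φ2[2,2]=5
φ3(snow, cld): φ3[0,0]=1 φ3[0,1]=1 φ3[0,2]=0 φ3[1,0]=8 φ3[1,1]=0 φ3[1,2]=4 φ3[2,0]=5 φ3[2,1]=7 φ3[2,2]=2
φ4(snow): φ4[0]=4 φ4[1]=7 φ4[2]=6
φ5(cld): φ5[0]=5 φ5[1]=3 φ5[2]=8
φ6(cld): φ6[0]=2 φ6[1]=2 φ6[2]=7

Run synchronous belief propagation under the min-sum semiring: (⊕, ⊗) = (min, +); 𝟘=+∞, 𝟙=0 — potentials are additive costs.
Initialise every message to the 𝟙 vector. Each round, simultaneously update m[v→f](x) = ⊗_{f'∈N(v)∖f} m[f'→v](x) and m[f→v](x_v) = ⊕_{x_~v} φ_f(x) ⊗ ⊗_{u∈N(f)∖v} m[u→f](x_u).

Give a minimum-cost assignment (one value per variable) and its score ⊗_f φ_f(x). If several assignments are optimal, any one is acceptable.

assignment: (wet=1, snow=0, cld=0, slip=2, ice=0); score = 16

init: all messages = 𝟙 over 3 values
r1 m[φ0→wet] = [4, 0, 1]
r1 m[φ0→slip] = [4, 2, 0]
r1 m[φ1→wet] = [2, 0, 3]
r1 m[φ1→cld] = [0, 5, 0]
r1 m[φ2→slip] = [0, 3, 4]
r1 m[φ2→ice] = [2, 0, 2]
r1 m[φ3→snow] = [0, 0, 2]
r1 m[φ3→cld] = [1, 0, 0]
r1 m[φ4→snow] = [4, 7, 6]
r1 m[φ5→cld] = [5, 3, 8]
r1 m[φ6→cld] = [2, 2, 7]
r1 m[wet→φ0] = [0, 0, 0]
r1 m[wet→φ1] = [0, 0, 0]
r1 m[snow→φ3] = [0, 0, 0]
r1 m[snow→φ4] = [0, 0, 0]
r1 m[cld→φ1] = [0, 0, 0]
r1 m[cld→φ3] = [0, 0, 0]
r1 m[cld→φ5] = [0, 0, 0]
r1 m[cld→φ6] = [0, 0, 0]
r1 m[slip→φ0] = [0, 0, 0]
r1 m[slip→φ2] = [0, 0, 0]
r1 m[ice→φ2] = [0, 0, 0]
r2 m[φ0→wet] = [4, 0, 1]
r2 m[φ0→slip] = [4, 2, 0]
r2 m[φ1→wet] = [2, 0, 3]
r2 m[φ1→cld] = [0, 5, 0]
r2 m[φ2→slip] = [0, 3, 4]
r2 m[φ2→ice] = [2, 0, 2]
r2 m[φ3→snow] = [0, 0, 2]
r2 m[φ3→cld] = [1, 0, 0]
r2 m[φ4→snow] = [4, 7, 6]
r2 m[φ5→cld] = [5, 3, 8]
r2 m[φ6→cld] = [2, 2, 7]
r2 m[wet→φ0] = [2, 0, 3]
r2 m[wet→φ1] = [4, 0, 1]
r2 m[snow→φ3] = [4, 7, 6]
r2 m[snow→φ4] = [0, 0, 2]
r2 m[cld→φ1] = [8, 5, 15]
r2 m[cld→φ3] = [7, 10, 15]
r2 m[cld→φ5] = [3, 7, 7]
r2 m[cld→φ6] = [6, 8, 8]
r2 m[slip→φ0] = [0, 3, 4]
r2 m[slip→φ2] = [4, 2, 0]
r2 m[ice→φ2] = [0, 0, 0]
r3 m[φ0→wet] = [4, 4, 4]
r3 m[φ0→slip] = [6, 5, 0]
r3 m[φ1→wet] = [10, 8, 13]
r3 m[φ1→cld] = [0, 5, 0]
r3 m[φ2→slip] = [0, 3, 4]
r3 m[φ2→ice] = [4, 4, 5]
r3 m[φ3→snow] = [8, 10, 12]
r3 m[φ3→cld] = [5, 5, 4]
r3 m[φ4→snow] = [4, 7, 6]
r3 m[φ5→cld] = [5, 3, 8]
r3 m[φ6→cld] = [2, 2, 7]
r3 m[wet→φ0] = [2, 0, 3]
r3 m[wet→φ1] = [4, 0, 1]
r3 m[snow→φ3] = [4, 7, 6]
r3 m[snow→φ4] = [0, 0, 2]
r3 m[cld→φ1] = [8, 5, 15]
r3 m[cld→φ3] = [7, 10, 15]
r3 m[cld→φ5] = [3, 7, 7]
r3 m[cld→φ6] = [6, 8, 8]
r3 m[slip→φ0] = [0, 3, 4]
r3 m[slip→φ2] = [4, 2, 0]
r3 m[ice→φ2] = [0, 0, 0]
r4 m[φ0→wet] = [4, 4, 4]
r4 m[φ0→slip] = [6, 5, 0]
r4 m[φ1→wet] = [10, 8, 13]
r4 m[φ1→cld] = [0, 5, 0]
r4 m[φ2→slip] = [0, 3, 4]
r4 m[φ2→ice] = [4, 4, 5]
r4 m[φ3→snow] = [8, 10, 12]
r4 m[φ3→cld] = [5, 5, 4]
r4 m[φ4→snow] = [4, 7, 6]
r4 m[φ5→cld] = [5, 3, 8]
r4 m[φ6→cld] = [2, 2, 7]
r4 m[wet→φ0] = [10, 8, 13]
r4 m[wet→φ1] = [4, 4, 4]
r4 m[snow→φ3] = [4, 7, 6]
r4 m[snow→φ4] = [8, 10, 12]
r4 m[cld→φ1] = [12, 10, 19]
r4 m[cld→φ3] = [7, 10, 15]
r4 m[cld→φ5] = [7, 12, 11]
r4 m[cld→φ6] = [10, 13, 12]
r4 m[slip→φ0] = [0, 3, 4]
r4 m[slip→φ2] = [6, 5, 0]
r4 m[ice→φ2] = [0, 0, 0]
r5 m[φ0→wet] = [4, 4, 4]
r5 m[φ0→slip] = [14, 15, 8]
r5 m[φ1→wet] = [14, 12, 17]
r5 m[φ1→cld] = [4, 9, 4]
r5 m[φ2→slip] = [0, 3, 4]
r5 m[φ2→ice] = [4, 4, 5]
r5 m[φ3→snow] = [8, 10, 12]
r5 m[φ3→cld] = [5, 5, 4]
r5 m[φ4→snow] = [4, 7, 6]
r5 m[φ5→cld] = [5, 3, 8]
r5 m[φ6→cld] = [2, 2, 7]
r5 m[wet→φ0] = [10, 8, 13]
r5 m[wet→φ1] = [4, 4, 4]
r5 m[snow→φ3] = [4, 7, 6]
r5 m[snow→φ4] = [8, 10, 12]
r5 m[cld→φ1] = [12, 10, 19]
r5 m[cld→φ3] = [7, 10, 15]
r5 m[cld→φ5] = [7, 12, 11]
r5 m[cld→φ6] = [10, 13, 12]
r5 m[slip→φ0] = [0, 3, 4]
r5 m[slip→φ2] = [6, 5, 0]
r5 m[ice→φ2] = [0, 0, 0]
r6 m[φ0→wet] = [4, 4, 4]
r6 m[φ0→slip] = [14, 15, 8]
r6 m[φ1→wet] = [14, 12, 17]
r6 m[φ1→cld] = [4, 9, 4]
r6 m[φ2→slip] = [0, 3, 4]
r6 m[φ2→ice] = [4, 4, 5]
r6 m[φ3→snow] = [8, 10, 12]
r6 m[φ3→cld] = [5, 5, 4]
r6 m[φ4→snow] = [4, 7, 6]
r6 m[φ5→cld] = [5, 3, 8]
r6 m[φ6→cld] = [2, 2, 7]
r6 m[wet→φ0] = [14, 12, 17]
r6 m[wet→φ1] = [4, 4, 4]
r6 m[snow→φ3] = [4, 7, 6]
r6 m[snow→φ4] = [8, 10, 12]
r6 m[cld→φ1] = [12, 10, 19]
r6 m[cld→φ3] = [11, 14, 19]
r6 m[cld→φ5] = [11, 16, 15]
r6 m[cld→φ6] = [14, 17, 16]
r6 m[slip→φ0] = [0, 3, 4]
r6 m[slip→φ2] = [14, 15, 8]
r6 m[ice→φ2] = [0, 0, 0]
r7 m[φ0→wet] = [4, 4, 4]
r7 m[φ0→slip] = [18, 19, 12]
r7 m[φ1→wet] = [14, 12, 17]
r7 m[φ1→cld] = [4, 9, 4]
r7 m[φ2→slip] = [0, 3, 4]
r7 m[φ2→ice] = [12, 12, 13]
r7 m[φ3→snow] = [12, 14, 16]
r7 m[φ3→cld] = [5, 5, 4]
r7 m[φ4→snow] = [4, 7, 6]
r7 m[φ5→cld] = [5, 3, 8]
r7 m[φ6→cld] = [2, 2, 7]
r7 m[wet→φ0] = [14, 12, 17]
r7 m[wet→φ1] = [4, 4, 4]
r7 m[snow→φ3] = [4, 7, 6]
r7 m[snow→φ4] = [8, 10, 12]
r7 m[cld→φ1] = [12, 10, 19]
r7 m[cld→φ3] = [11, 14, 19]
r7 m[cld→φ5] = [11, 16, 15]
r7 m[cld→φ6] = [14, 17, 16]
r7 m[slip→φ0] = [0, 3, 4]
r7 m[slip→φ2] = [14, 15, 8]
r7 m[ice→φ2] = [0, 0, 0]
r8 m[φ0→wet] = [4, 4, 4]
r8 m[φ0→slip] = [18, 19, 12]
r8 m[φ1→wet] = [14, 12, 17]
r8 m[φ1→cld] = [4, 9, 4]
r8 m[φ2→slip] = [0, 3, 4]
r8 m[φ2→ice] = [12, 12, 13]
r8 m[φ3→snow] = [12, 14, 16]
r8 m[φ3→cld] = [5, 5, 4]
r8 m[φ4→snow] = [4, 7, 6]
r8 m[φ5→cld] = [5, 3, 8]
r8 m[φ6→cld] = [2, 2, 7]
r8 m[wet→φ0] = [14, 12, 17]
r8 m[wet→φ1] = [4, 4, 4]
r8 m[snow→φ3] = [4, 7, 6]
r8 m[snow→φ4] = [12, 14, 16]
r8 m[cld→φ1] = [12, 10, 19]
r8 m[cld→φ3] = [11, 14, 19]
r8 m[cld→φ5] = [11, 16, 15]
r8 m[cld→φ6] = [14, 17, 16]
r8 m[slip→φ0] = [0, 3, 4]
r8 m[slip→φ2] = [18, 19, 12]
r8 m[ice→φ2] = [0, 0, 0]
r9 m[φ0→wet] = [4, 4, 4]
r9 m[φ0→slip] = [18, 19, 12]
r9 m[φ1→wet] = [14, 12, 17]
r9 m[φ1→cld] = [4, 9, 4]
r9 m[φ2→slip] = [0, 3, 4]
r9 m[φ2→ice] = [16, 16, 17]
r9 m[φ3→snow] = [12, 14, 16]
r9 m[φ3→cld] = [5, 5, 4]
r9 m[φ4→snow] = [4, 7, 6]
r9 m[φ5→cld] = [5, 3, 8]
r9 m[φ6→cld] = [2, 2, 7]
r9 m[wet→φ0] = [14, 12, 17]
r9 m[wet→φ1] = [4, 4, 4]
r9 m[snow→φ3] = [4, 7, 6]
r9 m[snow→φ4] = [12, 14, 16]
r9 m[cld→φ1] = [12, 10, 19]
r9 m[cld→φ3] = [11, 14, 19]
r9 m[cld→φ5] = [11, 16, 15]
r9 m[cld→φ6] = [14, 17, 16]
r9 m[slip→φ0] = [0, 3, 4]
r9 m[slip→φ2] = [18, 19, 12]
r9 m[ice→φ2] = [0, 0, 0]
r10 m[φ0→wet] = [4, 4, 4]
r10 m[φ0→slip] = [18, 19, 12]
r10 m[φ1→wet] = [14, 12, 17]
r10 m[φ1→cld] = [4, 9, 4]
r10 m[φ2→slip] = [0, 3, 4]
r10 m[φ2→ice] = [16, 16, 17]
r10 m[φ3→snow] = [12, 14, 16]
r10 m[φ3→cld] = [5, 5, 4]
r10 m[φ4→snow] = [4, 7, 6]
r10 m[φ5→cld] = [5, 3, 8]
r10 m[φ6→cld] = [2, 2, 7]
r10 m[wet→φ0] = [14, 12, 17]
r10 m[wet→φ1] = [4, 4, 4]
r10 m[snow→φ3] = [4, 7, 6]
r10 m[snow→φ4] = [12, 14, 16]
r10 m[cld→φ1] = [12, 10, 19]
r10 m[cld→φ3] = [11, 14, 19]
r10 m[cld→φ5] = [11, 16, 15]
r10 m[cld→φ6] = [14, 17, 16]
r10 m[slip→φ0] = [0, 3, 4]
r10 m[slip→φ2] = [18, 19, 12]
r10 m[ice→φ2] = [0, 0, 0]
fixed point reached at round 10
traceback from wet: (wet=1, snow=0, cld=0, slip=2, ice=0), score=16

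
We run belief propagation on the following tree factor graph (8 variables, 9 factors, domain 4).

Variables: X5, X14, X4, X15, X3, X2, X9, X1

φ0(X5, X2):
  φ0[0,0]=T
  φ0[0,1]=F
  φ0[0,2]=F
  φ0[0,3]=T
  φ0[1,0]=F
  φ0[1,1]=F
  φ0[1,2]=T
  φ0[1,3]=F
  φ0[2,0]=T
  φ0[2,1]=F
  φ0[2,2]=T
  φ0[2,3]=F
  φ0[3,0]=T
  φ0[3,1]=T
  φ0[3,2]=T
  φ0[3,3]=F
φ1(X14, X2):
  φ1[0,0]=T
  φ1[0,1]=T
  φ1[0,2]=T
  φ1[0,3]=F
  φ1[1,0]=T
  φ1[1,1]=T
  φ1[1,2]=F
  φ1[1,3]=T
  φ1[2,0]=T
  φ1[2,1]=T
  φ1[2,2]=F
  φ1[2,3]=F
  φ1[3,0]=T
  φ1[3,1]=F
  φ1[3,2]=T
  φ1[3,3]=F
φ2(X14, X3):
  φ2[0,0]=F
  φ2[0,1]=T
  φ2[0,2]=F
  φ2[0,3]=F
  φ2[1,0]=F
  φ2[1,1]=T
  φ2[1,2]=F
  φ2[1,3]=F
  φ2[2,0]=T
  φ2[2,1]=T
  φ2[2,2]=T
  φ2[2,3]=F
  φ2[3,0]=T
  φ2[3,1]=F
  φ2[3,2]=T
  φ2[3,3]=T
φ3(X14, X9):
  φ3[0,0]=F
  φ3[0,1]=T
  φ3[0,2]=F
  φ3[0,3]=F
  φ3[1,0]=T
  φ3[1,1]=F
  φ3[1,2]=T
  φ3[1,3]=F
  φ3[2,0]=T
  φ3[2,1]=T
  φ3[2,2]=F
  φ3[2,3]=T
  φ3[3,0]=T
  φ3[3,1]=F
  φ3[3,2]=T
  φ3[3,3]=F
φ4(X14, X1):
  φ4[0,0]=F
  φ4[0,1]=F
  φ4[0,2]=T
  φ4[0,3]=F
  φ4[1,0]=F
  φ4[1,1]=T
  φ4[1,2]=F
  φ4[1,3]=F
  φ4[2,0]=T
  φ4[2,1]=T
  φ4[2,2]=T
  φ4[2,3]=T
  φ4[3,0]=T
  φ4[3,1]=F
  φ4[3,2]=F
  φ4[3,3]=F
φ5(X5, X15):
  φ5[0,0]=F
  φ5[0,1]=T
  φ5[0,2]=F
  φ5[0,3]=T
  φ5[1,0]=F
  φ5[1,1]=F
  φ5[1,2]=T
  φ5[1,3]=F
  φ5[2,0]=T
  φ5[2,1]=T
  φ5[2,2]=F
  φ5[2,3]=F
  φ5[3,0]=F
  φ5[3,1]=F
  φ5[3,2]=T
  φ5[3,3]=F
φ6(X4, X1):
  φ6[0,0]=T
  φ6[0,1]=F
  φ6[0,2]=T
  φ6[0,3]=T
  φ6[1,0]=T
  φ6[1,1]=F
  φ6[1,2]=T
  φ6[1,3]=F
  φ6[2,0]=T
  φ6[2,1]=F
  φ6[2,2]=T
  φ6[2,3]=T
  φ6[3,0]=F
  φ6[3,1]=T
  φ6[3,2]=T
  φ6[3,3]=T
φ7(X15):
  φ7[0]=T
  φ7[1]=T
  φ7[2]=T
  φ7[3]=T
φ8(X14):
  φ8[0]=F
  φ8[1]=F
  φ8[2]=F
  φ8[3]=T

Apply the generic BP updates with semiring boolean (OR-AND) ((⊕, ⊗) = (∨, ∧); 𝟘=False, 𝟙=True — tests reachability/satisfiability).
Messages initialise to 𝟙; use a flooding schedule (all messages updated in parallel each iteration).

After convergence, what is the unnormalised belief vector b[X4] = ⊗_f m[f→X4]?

init: all messages = 𝟙 over 4 values
r1 m[φ0→X5] = [T, T, T, T]
r1 m[φ0→X2] = [T, T, T, T]
r1 m[φ1→X14] = [T, T, T, T]
r1 m[φ1→X2] = [T, T, T, T]
r1 m[φ2→X14] = [T, T, T, T]
r1 m[φ2→X3] = [T, T, T, T]
r1 m[φ3→X14] = [T, T, T, T]
r1 m[φ3→X9] = [T, T, T, T]
r1 m[φ4→X14] = [T, T, T, T]
r1 m[φ4→X1] = [T, T, T, T]
r1 m[φ5→X5] = [T, T, T, T]
r1 m[φ5→X15] = [T, T, T, T]
r1 m[φ6→X4] = [T, T, T, T]
r1 m[φ6→X1] = [T, T, T, T]
r1 m[φ7→X15] = [T, T, T, T]
r1 m[φ8→X14] = [F, F, F, T]
r1 m[X5→φ0] = [T, T, T, T]
r1 m[X5→φ5] = [T, T, T, T]
r1 m[X14→φ1] = [T, T, T, T]
r1 m[X14→φ2] = [T, T, T, T]
r1 m[X14→φ3] = [T, T, T, T]
r1 m[X14→φ4] = [T, T, T, T]
r1 m[X14→φ8] = [T, T, T, T]
r1 m[X4→φ6] = [T, T, T, T]
r1 m[X15→φ5] = [T, T, T, T]
r1 m[X15→φ7] = [T, T, T, T]
r1 m[X3→φ2] = [T, T, T, T]
r1 m[X2→φ0] = [T, T, T, T]
r1 m[X2→φ1] = [T, T, T, T]
r1 m[X9→φ3] = [T, T, T, T]
r1 m[X1→φ4] = [T, T, T, T]
r1 m[X1→φ6] = [T, T, T, T]
r2 m[φ0→X5] = [T, T, T, T]
r2 m[φ0→X2] = [T, T, T, T]
r2 m[φ1→X14] = [T, T, T, T]
r2 m[φ1→X2] = [T, T, T, T]
r2 m[φ2→X14] = [T, T, T, T]
r2 m[φ2→X3] = [T, T, T, T]
r2 m[φ3→X14] = [T, T, T, T]
r2 m[φ3→X9] = [T, T, T, T]
r2 m[φ4→X14] = [T, T, T, T]
r2 m[φ4→X1] = [T, T, T, T]
r2 m[φ5→X5] = [T, T, T, T]
r2 m[φ5→X15] = [T, T, T, T]
r2 m[φ6→X4] = [T, T, T, T]
r2 m[φ6→X1] = [T, T, T, T]
r2 m[φ7→X15] = [T, T, T, T]
r2 m[φ8→X14] = [F, F, F, T]
r2 m[X5→φ0] = [T, T, T, T]
r2 m[X5→φ5] = [T, T, T, T]
r2 m[X14→φ1] = [F, F, F, T]
r2 m[X14→φ2] = [F, F, F, T]
r2 m[X14→φ3] = [F, F, F, T]
r2 m[X14→φ4] = [F, F, F, T]
r2 m[X14→φ8] = [T, T, T, T]
r2 m[X4→φ6] = [T, T, T, T]
r2 m[X15→φ5] = [T, T, T, T]
r2 m[X15→φ7] = [T, T, T, T]
r2 m[X3→φ2] = [T, T, T, T]
r2 m[X2→φ0] = [T, T, T, T]
r2 m[X2→φ1] = [T, T, T, T]
r2 m[X9→φ3] = [T, T, T, T]
r2 m[X1→φ4] = [T, T, T, T]
r2 m[X1→φ6] = [T, T, T, T]
r3 m[φ0→X5] = [T, T, T, T]
r3 m[φ0→X2] = [T, T, T, T]
r3 m[φ1→X14] = [T, T, T, T]
r3 m[φ1→X2] = [T, F, T, F]
r3 m[φ2→X14] = [T, T, T, T]
r3 m[φ2→X3] = [T, F, T, T]
r3 m[φ3→X14] = [T, T, T, T]
r3 m[φ3→X9] = [T, F, T, F]
r3 m[φ4→X14] = [T, T, T, T]
r3 m[φ4→X1] = [T, F, F, F]
r3 m[φ5→X5] = [T, T, T, T]
r3 m[φ5→X15] = [T, T, T, T]
r3 m[φ6→X4] = [T, T, T, T]
r3 m[φ6→X1] = [T, T, T, T]
r3 m[φ7→X15] = [T, T, T, T]
r3 m[φ8→X14] = [F, F, F, T]
r3 m[X5→φ0] = [T, T, T, T]
r3 m[X5→φ5] = [T, T, T, T]
r3 m[X14→φ1] = [F, F, F, T]
r3 m[X14→φ2] = [F, F, F, T]
r3 m[X14→φ3] = [F, F, F, T]
r3 m[X14→φ4] = [F, F, F, T]
r3 m[X14→φ8] = [T, T, T, T]
r3 m[X4→φ6] = [T, T, T, T]
r3 m[X15→φ5] = [T, T, T, T]
r3 m[X15→φ7] = [T, T, T, T]
r3 m[X3→φ2] = [T, T, T, T]
r3 m[X2→φ0] = [T, T, T, T]
r3 m[X2→φ1] = [T, T, T, T]
r3 m[X9→φ3] = [T, T, T, T]
r3 m[X1→φ4] = [T, T, T, T]
r3 m[X1→φ6] = [T, T, T, T]
r4 m[φ0→X5] = [T, T, T, T]
r4 m[φ0→X2] = [T, T, T, T]
r4 m[φ1→X14] = [T, T, T, T]
r4 m[φ1→X2] = [T, F, T, F]
r4 m[φ2→X14] = [T, T, T, T]
r4 m[φ2→X3] = [T, F, T, T]
r4 m[φ3→X14] = [T, T, T, T]
r4 m[φ3→X9] = [T, F, T, F]
r4 m[φ4→X14] = [T, T, T, T]
r4 m[φ4→X1] = [T, F, F, F]
r4 m[φ5→X5] = [T, T, T, T]
r4 m[φ5→X15] = [T, T, T, T]
r4 m[φ6→X4] = [T, T, T, T]
r4 m[φ6→X1] = [T, T, T, T]
r4 m[φ7→X15] = [T, T, T, T]
r4 m[φ8→X14] = [F, F, F, T]
r4 m[X5→φ0] = [T, T, T, T]
r4 m[X5→φ5] = [T, T, T, T]
r4 m[X14→φ1] = [F, F, F, T]
r4 m[X14→φ2] = [F, F, F, T]
r4 m[X14→φ3] = [F, F, F, T]
r4 m[X14→φ4] = [F, F, F, T]
r4 m[X14→φ8] = [T, T, T, T]
r4 m[X4→φ6] = [T, T, T, T]
r4 m[X15→φ5] = [T, T, T, T]
r4 m[X15→φ7] = [T, T, T, T]
r4 m[X3→φ2] = [T, T, T, T]
r4 m[X2→φ0] = [T, F, T, F]
r4 m[X2→φ1] = [T, T, T, T]
r4 m[X9→φ3] = [T, T, T, T]
r4 m[X1→φ4] = [T, T, T, T]
r4 m[X1→φ6] = [T, F, F, F]
r5 m[φ0→X5] = [T, T, T, T]
r5 m[φ0→X2] = [T, T, T, T]
r5 m[φ1→X14] = [T, T, T, T]
r5 m[φ1→X2] = [T, F, T, F]
r5 m[φ2→X14] = [T, T, T, T]
r5 m[φ2→X3] = [T, F, T, T]
r5 m[φ3→X14] = [T, T, T, T]
r5 m[φ3→X9] = [T, F, T, F]
r5 m[φ4→X14] = [T, T, T, T]
r5 m[φ4→X1] = [T, F, F, F]
r5 m[φ5→X5] = [T, T, T, T]
r5 m[φ5→X15] = [T, T, T, T]
r5 m[φ6→X4] = [T, T, T, F]
r5 m[φ6→X1] = [T, T, T, T]
r5 m[φ7→X15] = [T, T, T, T]
r5 m[φ8→X14] = [F, F, F, T]
r5 m[X5→φ0] = [T, T, T, T]
r5 m[X5→φ5] = [T, T, T, T]
r5 m[X14→φ1] = [F, F, F, T]
r5 m[X14→φ2] = [F, F, F, T]
r5 m[X14→φ3] = [F, F, F, T]
r5 m[X14→φ4] = [F, F, F, T]
r5 m[X14→φ8] = [T, T, T, T]
r5 m[X4→φ6] = [T, T, T, T]
r5 m[X15→φ5] = [T, T, T, T]
r5 m[X15→φ7] = [T, T, T, T]
r5 m[X3→φ2] = [T, T, T, T]
r5 m[X2→φ0] = [T, F, T, F]
r5 m[X2→φ1] = [T, T, T, T]
r5 m[X9→φ3] = [T, T, T, T]
r5 m[X1→φ4] = [T, T, T, T]
r5 m[X1→φ6] = [T, F, F, F]
r6 m[φ0→X5] = [T, T, T, T]
r6 m[φ0→X2] = [T, T, T, T]
r6 m[φ1→X14] = [T, T, T, T]
r6 m[φ1→X2] = [T, F, T, F]
r6 m[φ2→X14] = [T, T, T, T]
r6 m[φ2→X3] = [T, F, T, T]
r6 m[φ3→X14] = [T, T, T, T]
r6 m[φ3→X9] = [T, F, T, F]
r6 m[φ4→X14] = [T, T, T, T]
r6 m[φ4→X1] = [T, F, F, F]
r6 m[φ5→X5] = [T, T, T, T]
r6 m[φ5→X15] = [T, T, T, T]
r6 m[φ6→X4] = [T, T, T, F]
r6 m[φ6→X1] = [T, T, T, T]
r6 m[φ7→X15] = [T, T, T, T]
r6 m[φ8→X14] = [F, F, F, T]
r6 m[X5→φ0] = [T, T, T, T]
r6 m[X5→φ5] = [T, T, T, T]
r6 m[X14→φ1] = [F, F, F, T]
r6 m[X14→φ2] = [F, F, F, T]
r6 m[X14→φ3] = [F, F, F, T]
r6 m[X14→φ4] = [F, F, F, T]
r6 m[X14→φ8] = [T, T, T, T]
r6 m[X4→φ6] = [T, T, T, T]
r6 m[X15→φ5] = [T, T, T, T]
r6 m[X15→φ7] = [T, T, T, T]
r6 m[X3→φ2] = [T, T, T, T]
r6 m[X2→φ0] = [T, F, T, F]
r6 m[X2→φ1] = [T, T, T, T]
r6 m[X9→φ3] = [T, T, T, T]
r6 m[X1→φ4] = [T, T, T, T]
r6 m[X1→φ6] = [T, F, F, F]
fixed point reached at round 6
b[X4] = ⊗ incoming = [T, T, T, F]

b[X4] = [T, T, T, F]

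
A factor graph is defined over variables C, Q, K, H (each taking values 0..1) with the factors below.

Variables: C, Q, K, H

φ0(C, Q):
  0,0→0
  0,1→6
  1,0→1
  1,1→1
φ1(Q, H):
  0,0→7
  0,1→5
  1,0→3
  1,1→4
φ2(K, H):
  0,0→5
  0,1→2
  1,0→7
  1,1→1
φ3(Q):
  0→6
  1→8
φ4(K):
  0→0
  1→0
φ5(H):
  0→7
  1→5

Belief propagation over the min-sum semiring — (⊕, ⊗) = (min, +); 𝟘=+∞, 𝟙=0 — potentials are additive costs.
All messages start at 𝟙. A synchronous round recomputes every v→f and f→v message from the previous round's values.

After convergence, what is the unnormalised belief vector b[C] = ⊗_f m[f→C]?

init: all messages = 𝟙 over 2 values
r1 m[φ0→C] = [0, 1]
r1 m[φ0→Q] = [0, 1]
r1 m[φ1→Q] = [5, 3]
r1 m[φ1→H] = [3, 4]
r1 m[φ2→K] = [2, 1]
r1 m[φ2→H] = [5, 1]
r1 m[φ3→Q] = [6, 8]
r1 m[φ4→K] = [0, 0]
r1 m[φ5→H] = [7, 5]
r1 m[C→φ0] = [0, 0]
r1 m[Q→φ0] = [0, 0]
r1 m[Q→φ1] = [0, 0]
r1 m[Q→φ3] = [0, 0]
r1 m[K→φ2] = [0, 0]
r1 m[K→φ4] = [0, 0]
r1 m[H→φ1] = [0, 0]
r1 m[H→φ2] = [0, 0]
r1 m[H→φ5] = [0, 0]
r2 m[φ0→C] = [0, 1]
r2 m[φ0→Q] = [0, 1]
r2 m[φ1→Q] = [5, 3]
r2 m[φ1→H] = [3, 4]
r2 m[φ2→K] = [2, 1]
r2 m[φ2→H] = [5, 1]
r2 m[φ3→Q] = [6, 8]
r2 m[φ4→K] = [0, 0]
r2 m[φ5→H] = [7, 5]
r2 m[C→φ0] = [0, 0]
r2 m[Q→φ0] = [11, 11]
r2 m[Q→φ1] = [6, 9]
r2 m[Q→φ3] = [5, 4]
r2 m[K→φ2] = [0, 0]
r2 m[K→φ4] = [2, 1]
r2 m[H→φ1] = [12, 6]
r2 m[H→φ2] = [10, 9]
r2 m[H→φ5] = [8, 5]
r3 m[φ0→C] = [11, 12]
r3 m[φ0→Q] = [0, 1]
r3 m[φ1→Q] = [11, 10]
r3 m[φ1→H] = [12, 11]
r3 m[φ2→K] = [11, 10]
r3 m[φ2→H] = [5, 1]
r3 m[φ3→Q] = [6, 8]
r3 m[φ4→K] = [0, 0]
r3 m[φ5→H] = [7, 5]
r3 m[C→φ0] = [0, 0]
r3 m[Q→φ0] = [11, 11]
r3 m[Q→φ1] = [6, 9]
r3 m[Q→φ3] = [5, 4]
r3 m[K→φ2] = [0, 0]
r3 m[K→φ4] = [2, 1]
r3 m[H→φ1] = [12, 6]
r3 m[H→φ2] = [10, 9]
r3 m[H→φ5] = [8, 5]
r4 m[φ0→C] = [11, 12]
r4 m[φ0→Q] = [0, 1]
r4 m[φ1→Q] = [11, 10]
r4 m[φ1→H] = [12, 11]
r4 m[φ2→K] = [11, 10]
r4 m[φ2→H] = [5, 1]
r4 m[φ3→Q] = [6, 8]
r4 m[φ4→K] = [0, 0]
r4 m[φ5→H] = [7, 5]
r4 m[C→φ0] = [0, 0]
r4 m[Q→φ0] = [17, 18]
r4 m[Q→φ1] = [6, 9]
r4 m[Q→φ3] = [11, 11]
r4 m[K→φ2] = [0, 0]
r4 m[K→φ4] = [11, 10]
r4 m[H→φ1] = [12, 6]
r4 m[H→φ2] = [19, 16]
r4 m[H→φ5] = [17, 12]
r5 m[φ0→C] = [17, 18]
r5 m[φ0→Q] = [0, 1]
r5 m[φ1→Q] = [11, 10]
r5 m[φ1→H] = [12, 11]
r5 m[φ2→K] = [18, 17]
r5 m[φ2→H] = [5, 1]
r5 m[φ3→Q] = [6, 8]
r5 m[φ4→K] = [0, 0]
r5 m[φ5→H] = [7, 5]
r5 m[C→φ0] = [0, 0]
r5 m[Q→φ0] = [17, 18]
r5 m[Q→φ1] = [6, 9]
r5 m[Q→φ3] = [11, 11]
r5 m[K→φ2] = [0, 0]
r5 m[K→φ4] = [11, 10]
r5 m[H→φ1] = [12, 6]
r5 m[H→φ2] = [19, 16]
r5 m[H→φ5] = [17, 12]
r6 m[φ0→C] = [17, 18]
r6 m[φ0→Q] = [0, 1]
r6 m[φ1→Q] = [11, 10]
r6 m[φ1→H] = [12, 11]
r6 m[φ2→K] = [18, 17]
r6 m[φ2→H] = [5, 1]
r6 m[φ3→Q] = [6, 8]
r6 m[φ4→K] = [0, 0]
r6 m[φ5→H] = [7, 5]
r6 m[C→φ0] = [0, 0]
r6 m[Q→φ0] = [17, 18]
r6 m[Q→φ1] = [6, 9]
r6 m[Q→φ3] = [11, 11]
r6 m[K→φ2] = [0, 0]
r6 m[K→φ4] = [18, 17]
r6 m[H→φ1] = [12, 6]
r6 m[H→φ2] = [19, 16]
r6 m[H→φ5] = [17, 12]
r7 m[φ0→C] = [17, 18]
r7 m[φ0→Q] = [0, 1]
r7 m[φ1→Q] = [11, 10]
r7 m[φ1→H] = [12, 11]
r7 m[φ2→K] = [18, 17]
r7 m[φ2→H] = [5, 1]
r7 m[φ3→Q] = [6, 8]
r7 m[φ4→K] = [0, 0]
r7 m[φ5→H] = [7, 5]
r7 m[C→φ0] = [0, 0]
r7 m[Q→φ0] = [17, 18]
r7 m[Q→φ1] = [6, 9]
r7 m[Q→φ3] = [11, 11]
r7 m[K→φ2] = [0, 0]
r7 m[K→φ4] = [18, 17]
r7 m[H→φ1] = [12, 6]
r7 m[H→φ2] = [19, 16]
r7 m[H→φ5] = [17, 12]
fixed point reached at round 7
b[C] = ⊗ incoming = [17, 18]

b[C] = [17, 18]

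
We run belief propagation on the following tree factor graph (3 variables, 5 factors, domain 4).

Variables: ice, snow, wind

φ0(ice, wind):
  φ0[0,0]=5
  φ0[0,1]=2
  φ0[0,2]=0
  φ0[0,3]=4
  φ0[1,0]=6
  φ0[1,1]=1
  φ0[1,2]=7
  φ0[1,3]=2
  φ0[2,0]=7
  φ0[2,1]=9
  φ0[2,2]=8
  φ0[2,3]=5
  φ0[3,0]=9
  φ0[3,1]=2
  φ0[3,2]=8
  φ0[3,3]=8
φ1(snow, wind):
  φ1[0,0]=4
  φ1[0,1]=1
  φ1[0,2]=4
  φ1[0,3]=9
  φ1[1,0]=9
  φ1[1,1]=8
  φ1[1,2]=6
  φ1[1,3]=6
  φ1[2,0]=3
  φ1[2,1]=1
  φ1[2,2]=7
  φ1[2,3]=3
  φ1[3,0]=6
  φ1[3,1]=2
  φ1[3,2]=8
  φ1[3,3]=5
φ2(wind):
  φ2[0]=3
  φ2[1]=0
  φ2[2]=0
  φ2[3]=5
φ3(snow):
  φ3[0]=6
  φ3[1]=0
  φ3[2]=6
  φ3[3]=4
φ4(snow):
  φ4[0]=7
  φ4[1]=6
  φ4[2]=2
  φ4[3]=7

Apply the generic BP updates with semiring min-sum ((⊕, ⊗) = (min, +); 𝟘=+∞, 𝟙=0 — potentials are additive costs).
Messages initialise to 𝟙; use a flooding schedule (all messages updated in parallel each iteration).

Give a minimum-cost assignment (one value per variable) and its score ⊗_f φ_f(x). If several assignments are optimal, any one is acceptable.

init: all messages = 𝟙 over 4 values
r1 m[φ0→ice] = [0, 1, 5, 2]
r1 m[φ0→wind] = [5, 1, 0, 2]
r1 m[φ1→snow] = [1, 6, 1, 2]
r1 m[φ1→wind] = [3, 1, 4, 3]
r1 m[φ2→wind] = [3, 0, 0, 5]
r1 m[φ3→snow] = [6, 0, 6, 4]
r1 m[φ4→snow] = [7, 6, 2, 7]
r1 m[ice→φ0] = [0, 0, 0, 0]
r1 m[snow→φ1] = [0, 0, 0, 0]
r1 m[snow→φ3] = [0, 0, 0, 0]
r1 m[snow→φ4] = [0, 0, 0, 0]
r1 m[wind→φ0] = [0, 0, 0, 0]
r1 m[wind→φ1] = [0, 0, 0, 0]
r1 m[wind→φ2] = [0, 0, 0, 0]
r2 m[φ0→ice] = [0, 1, 5, 2]
r2 m[φ0→wind] = [5, 1, 0, 2]
r2 m[φ1→snow] = [1, 6, 1, 2]
r2 m[φ1→wind] = [3, 1, 4, 3]
r2 m[φ2→wind] = [3, 0, 0, 5]
r2 m[φ3→snow] = [6, 0, 6, 4]
r2 m[φ4→snow] = [7, 6, 2, 7]
r2 m[ice→φ0] = [0, 0, 0, 0]
r2 m[snow→φ1] = [13, 6, 8, 11]
r2 m[snow→φ3] = [8, 12, 3, 9]
r2 m[snow→φ4] = [7, 6, 7, 6]
r2 m[wind→φ0] = [6, 1, 4, 8]
r2 m[wind→φ1] = [8, 1, 0, 7]
r2 m[wind→φ2] = [8, 2, 4, 5]
r3 m[φ0→ice] = [3, 2, 10, 3]
r3 m[φ0→wind] = [5, 1, 0, 2]
r3 m[φ1→snow] = [2, 6, 2, 3]
r3 m[φ1→wind] = [11, 9, 12, 11]
r3 m[φ2→wind] = [3, 0, 0, 5]
r3 m[φ3→snow] = [6, 0, 6, 4]
r3 m[φ4→snow] = [7, 6, 2, 7]
r3 m[ice→φ0] = [0, 0, 0, 0]
r3 m[snow→φ1] = [13, 6, 8, 11]
r3 m[snow→φ3] = [8, 12, 3, 9]
r3 m[snow→φ4] = [7, 6, 7, 6]
r3 m[wind→φ0] = [6, 1, 4, 8]
r3 m[wind→φ1] = [8, 1, 0, 7]
r3 m[wind→φ2] = [8, 2, 4, 5]
r4 m[φ0→ice] = [3, 2, 10, 3]
r4 m[φ0→wind] = [5, 1, 0, 2]
r4 m[φ1→snow] = [2, 6, 2, 3]
r4 m[φ1→wind] = [11, 9, 12, 11]
r4 m[φ2→wind] = [3, 0, 0, 5]
r4 m[φ3→snow] = [6, 0, 6, 4]
r4 m[φ4→snow] = [7, 6, 2, 7]
r4 m[ice→φ0] = [0, 0, 0, 0]
r4 m[snow→φ1] = [13, 6, 8, 11]
r4 m[snow→φ3] = [9, 12, 4, 10]
r4 m[snow→φ4] = [8, 6, 8, 7]
r4 m[wind→φ0] = [14, 9, 12, 16]
r4 m[wind→φ1] = [8, 1, 0, 7]
r4 m[wind→φ2] = [16, 10, 12, 13]
r5 m[φ0→ice] = [11, 10, 18, 11]
r5 m[φ0→wind] = [5, 1, 0, 2]
r5 m[φ1→snow] = [2, 6, 2, 3]
r5 m[φ1→wind] = [11, 9, 12, 11]
r5 m[φ2→wind] = [3, 0, 0, 5]
r5 m[φ3→snow] = [6, 0, 6, 4]
r5 m[φ4→snow] = [7, 6, 2, 7]
r5 m[ice→φ0] = [0, 0, 0, 0]
r5 m[snow→φ1] = [13, 6, 8, 11]
r5 m[snow→φ3] = [9, 12, 4, 10]
r5 m[snow→φ4] = [8, 6, 8, 7]
r5 m[wind→φ0] = [14, 9, 12, 16]
r5 m[wind→φ1] = [8, 1, 0, 7]
r5 m[wind→φ2] = [16, 10, 12, 13]
r6 m[φ0→ice] = [11, 10, 18, 11]
r6 m[φ0→wind] = [5, 1, 0, 2]
r6 m[φ1→snow] = [2, 6, 2, 3]
r6 m[φ1→wind] = [11, 9, 12, 11]
r6 m[φ2→wind] = [3, 0, 0, 5]
r6 m[φ3→snow] = [6, 0, 6, 4]
r6 m[φ4→snow] = [7, 6, 2, 7]
r6 m[ice→φ0] = [0, 0, 0, 0]
r6 m[snow→φ1] = [13, 6, 8, 11]
r6 m[snow→φ3] = [9, 12, 4, 10]
r6 m[snow→φ4] = [8, 6, 8, 7]
r6 m[wind→φ0] = [14, 9, 12, 16]
r6 m[wind→φ1] = [8, 1, 0, 7]
r6 m[wind→φ2] = [16, 10, 12, 13]
fixed point reached at round 6
traceback from ice: (ice=1, snow=2, wind=1), score=10

assignment: (ice=1, snow=2, wind=1); score = 10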